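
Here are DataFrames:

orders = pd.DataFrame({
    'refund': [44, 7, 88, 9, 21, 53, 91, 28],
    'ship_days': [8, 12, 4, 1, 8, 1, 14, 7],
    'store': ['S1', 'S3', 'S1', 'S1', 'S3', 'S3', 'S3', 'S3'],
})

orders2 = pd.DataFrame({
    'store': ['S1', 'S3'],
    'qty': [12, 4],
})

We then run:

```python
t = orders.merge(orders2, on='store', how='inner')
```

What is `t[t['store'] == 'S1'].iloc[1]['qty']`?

merge on 'store' (how='inner') → 8 rows:
   refund  ship_days store  qty
0      44          8    S1   12
1       7         12    S3    4
2      88          4    S1   12
3       9          1    S1   12
4      21          8    S3    4
5      53          1    S3    4
6      91         14    S3    4
7      28          7    S3    4
filter rows where store == 'S1':
   refund  ship_days store  qty
0      44          8    S1   12
2      88          4    S1   12
3       9          1    S1   12
Hence 12.

12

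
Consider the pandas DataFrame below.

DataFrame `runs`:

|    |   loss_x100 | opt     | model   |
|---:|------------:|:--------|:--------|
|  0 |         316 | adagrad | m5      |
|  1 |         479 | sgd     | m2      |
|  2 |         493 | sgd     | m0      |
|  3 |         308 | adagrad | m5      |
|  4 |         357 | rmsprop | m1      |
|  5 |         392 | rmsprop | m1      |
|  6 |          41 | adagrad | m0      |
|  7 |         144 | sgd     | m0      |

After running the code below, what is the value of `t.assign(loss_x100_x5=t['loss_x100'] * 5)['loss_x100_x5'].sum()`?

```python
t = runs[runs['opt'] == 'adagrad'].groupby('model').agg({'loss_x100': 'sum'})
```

3325

filter rows where opt == 'adagrad':
   loss_x100      opt model
0        316  adagrad    m5
3        308  adagrad    m5
6         41  adagrad    m0
group by model, sum of loss_x100:
       loss_x100
model           
m0            41
m5           624
add column loss_x100_x5 = t['loss_x100'] * 5:
       loss_x100  loss_x100_x5
model                         
m0            41           205
m5           624          3120
So sum() = 3325.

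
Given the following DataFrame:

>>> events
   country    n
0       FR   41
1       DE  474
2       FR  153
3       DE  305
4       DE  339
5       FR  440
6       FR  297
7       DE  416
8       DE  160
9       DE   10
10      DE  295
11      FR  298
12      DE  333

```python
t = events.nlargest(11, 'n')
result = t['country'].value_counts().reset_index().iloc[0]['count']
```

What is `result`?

7

take 11 rows with largest n:
   country    n
1       DE  474
5       FR  440
7       DE  416
4       DE  339
12      DE  333
3       DE  305
11      FR  298
6       FR  297
10      DE  295
8       DE  160
2       FR  153
value_counts of country:
country
DE    7
FR    4
Name: count, dtype: int64
reset_index():
  country  count
0      DE      7
1      FR      4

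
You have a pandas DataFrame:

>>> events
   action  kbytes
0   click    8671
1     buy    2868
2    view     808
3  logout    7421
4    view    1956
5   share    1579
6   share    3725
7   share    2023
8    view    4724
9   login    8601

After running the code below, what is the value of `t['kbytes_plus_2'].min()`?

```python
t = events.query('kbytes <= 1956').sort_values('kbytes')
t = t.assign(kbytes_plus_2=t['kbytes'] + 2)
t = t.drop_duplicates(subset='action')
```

filter rows where kbytes <= 1956:
  action  kbytes
2   view     808
4   view    1956
5  share    1579
sort by kbytes:
  action  kbytes
2   view     808
5  share    1579
4   view    1956
add column kbytes_plus_2 = t['kbytes'] + 2:
  action  kbytes  kbytes_plus_2
2   view     808            810
5  share    1579           1581
4   view    1956           1958
drop duplicate action (keep=first):
  action  kbytes  kbytes_plus_2
2   view     808            810
5  share    1579           1581
Finally, min of column 'kbytes_plus_2' = 810.

810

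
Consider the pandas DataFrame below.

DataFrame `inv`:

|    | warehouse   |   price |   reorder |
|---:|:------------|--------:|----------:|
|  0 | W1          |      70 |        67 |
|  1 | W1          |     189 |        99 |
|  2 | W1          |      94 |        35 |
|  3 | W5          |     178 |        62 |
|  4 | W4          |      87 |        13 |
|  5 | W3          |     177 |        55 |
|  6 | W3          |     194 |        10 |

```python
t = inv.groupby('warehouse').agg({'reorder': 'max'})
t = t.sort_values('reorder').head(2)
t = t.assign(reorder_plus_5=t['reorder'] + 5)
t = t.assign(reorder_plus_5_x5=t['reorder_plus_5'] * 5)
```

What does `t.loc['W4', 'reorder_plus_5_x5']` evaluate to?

90

group by warehouse, max of reorder:
           reorder
warehouse         
W1              99
W3              55
W4              13
W5              62
sort by reorder:
           reorder
warehouse         
W4              13
W3              55
W5              62
W1              99
take first 2 rows:
           reorder
warehouse         
W4              13
W3              55
add column reorder_plus_5 = t['reorder'] + 5:
           reorder  reorder_plus_5
warehouse                         
W4              13              18
W3              55              60
add column reorder_plus_5_x5 = t['reorder_plus_5'] * 5:
           reorder  reorder_plus_5  reorder_plus_5_x5
warehouse                                            
W4              13              18                 90
W3              55              60                300
Taking the value at row 'W4', column 'reorder_plus_5_x5' gives 90.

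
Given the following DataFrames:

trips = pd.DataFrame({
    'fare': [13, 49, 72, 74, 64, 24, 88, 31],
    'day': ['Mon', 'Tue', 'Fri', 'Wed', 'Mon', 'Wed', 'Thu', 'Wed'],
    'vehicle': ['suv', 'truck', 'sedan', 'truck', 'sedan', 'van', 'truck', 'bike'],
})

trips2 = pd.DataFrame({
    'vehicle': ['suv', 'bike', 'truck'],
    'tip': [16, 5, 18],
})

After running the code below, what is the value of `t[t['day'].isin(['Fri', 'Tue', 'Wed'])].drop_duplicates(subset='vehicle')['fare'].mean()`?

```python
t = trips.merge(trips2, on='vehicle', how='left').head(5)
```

merge on 'vehicle' (how='left') → 8 rows:
   fare  day vehicle   tip
0    13  Mon     suv  16.0
1    49  Tue   truck  18.0
2    72  Fri   sedan   NaN
3    74  Wed   truck  18.0
4    64  Mon   sedan   NaN
5    24  Wed     van   NaN
6    88  Thu   truck  18.0
7    31  Wed    bike   5.0
take first 5 rows:
   fare  day vehicle   tip
0    13  Mon     suv  16.0
1    49  Tue   truck  18.0
2    72  Fri   sedan   NaN
3    74  Wed   truck  18.0
4    64  Mon   sedan   NaN
filter rows where day in ['Fri', 'Tue', 'Wed']:
   fare  day vehicle   tip
1    49  Tue   truck  18.0
2    72  Fri   sedan   NaN
3    74  Wed   truck  18.0
drop duplicate vehicle (keep=first):
   fare  day vehicle   tip
1    49  Tue   truck  18.0
2    72  Fri   sedan   NaN
Finally, mean of column 'fare' = 60.5.

60.5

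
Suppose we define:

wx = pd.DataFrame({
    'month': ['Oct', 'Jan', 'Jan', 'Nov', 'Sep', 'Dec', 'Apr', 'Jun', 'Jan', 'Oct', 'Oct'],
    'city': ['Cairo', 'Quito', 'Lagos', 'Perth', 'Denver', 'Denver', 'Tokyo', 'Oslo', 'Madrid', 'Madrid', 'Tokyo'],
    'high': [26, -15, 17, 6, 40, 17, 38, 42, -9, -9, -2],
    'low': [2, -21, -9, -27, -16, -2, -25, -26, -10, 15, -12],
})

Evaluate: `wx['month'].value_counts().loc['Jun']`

1

value_counts of month:
month
Oct    3
Jan    3
Nov    1
Sep    1
Dec    1
Apr    1
Jun    1
Name: count, dtype: int64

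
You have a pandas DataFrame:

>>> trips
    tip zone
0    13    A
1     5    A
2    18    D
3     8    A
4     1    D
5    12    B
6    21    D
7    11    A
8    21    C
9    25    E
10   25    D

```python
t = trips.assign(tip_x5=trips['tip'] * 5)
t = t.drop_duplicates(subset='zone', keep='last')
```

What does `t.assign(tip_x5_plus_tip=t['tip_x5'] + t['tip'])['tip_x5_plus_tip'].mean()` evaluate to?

add column tip_x5 = trips['tip'] * 5:
    tip zone  tip_x5
0    13    A      65
1     5    A      25
2    18    D      90
3     8    A      40
4     1    D       5
5    12    B      60
6    21    D     105
7    11    A      55
8    21    C     105
9    25    E     125
10   25    D     125
drop duplicate zone (keep=last):
    tip zone  tip_x5
5    12    B      60
7    11    A      55
8    21    C     105
9    25    E     125
10   25    D     125
add column tip_x5_plus_tip = t['tip_x5'] + t['tip']:
    tip zone  tip_x5  tip_x5_plus_tip
5    12    B      60               72
7    11    A      55               66
8    21    C     105              126
9    25    E     125              150
10   25    D     125              150

112.8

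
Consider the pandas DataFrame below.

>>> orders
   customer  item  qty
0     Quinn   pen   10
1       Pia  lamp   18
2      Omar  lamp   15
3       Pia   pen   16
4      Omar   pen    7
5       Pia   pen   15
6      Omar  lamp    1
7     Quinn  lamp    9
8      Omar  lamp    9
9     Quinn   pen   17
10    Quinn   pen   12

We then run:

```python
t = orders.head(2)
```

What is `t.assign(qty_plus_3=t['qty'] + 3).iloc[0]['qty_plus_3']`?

13

take first 2 rows:
  customer  item  qty
0    Quinn   pen   10
1      Pia  lamp   18
add column qty_plus_3 = t['qty'] + 3:
  customer  item  qty  qty_plus_3
0    Quinn   pen   10          13
1      Pia  lamp   18          21
Finally, value at position 0, column 'qty_plus_3' = 13.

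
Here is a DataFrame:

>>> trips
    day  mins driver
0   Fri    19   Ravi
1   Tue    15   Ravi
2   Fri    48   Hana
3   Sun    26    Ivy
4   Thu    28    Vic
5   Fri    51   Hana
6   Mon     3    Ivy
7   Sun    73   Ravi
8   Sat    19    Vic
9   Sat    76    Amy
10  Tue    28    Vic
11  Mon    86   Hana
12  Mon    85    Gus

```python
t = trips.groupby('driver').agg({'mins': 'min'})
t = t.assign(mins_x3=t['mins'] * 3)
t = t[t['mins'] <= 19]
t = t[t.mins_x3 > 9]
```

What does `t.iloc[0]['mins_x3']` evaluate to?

group by driver, min of mins:
        mins
driver      
Amy       76
Gus       85
Hana      48
Ivy        3
Ravi      15
Vic       19
add column mins_x3 = t['mins'] * 3:
        mins  mins_x3
driver               
Amy       76      228
Gus       85      255
Hana      48      144
Ivy        3        9
Ravi      15       45
Vic       19       57
filter rows where mins <= 19:
        mins  mins_x3
driver               
Ivy        3        9
Ravi      15       45
Vic       19       57
filter rows where mins_x3 > 9:
        mins  mins_x3
driver               
Ravi      15       45
Vic       19       57
Then the value at position 0, column 'mins_x3': 45

45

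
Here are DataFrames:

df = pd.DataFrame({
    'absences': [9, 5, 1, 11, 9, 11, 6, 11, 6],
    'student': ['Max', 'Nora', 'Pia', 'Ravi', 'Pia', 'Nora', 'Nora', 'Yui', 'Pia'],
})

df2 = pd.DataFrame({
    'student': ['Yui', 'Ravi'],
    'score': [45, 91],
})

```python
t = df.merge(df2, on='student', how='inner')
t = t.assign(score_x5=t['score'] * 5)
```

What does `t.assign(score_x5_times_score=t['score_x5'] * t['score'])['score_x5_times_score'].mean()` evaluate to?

merge on 'student' (how='inner') → 2 rows:
   absences student  score
0        11    Ravi     91
1        11     Yui     45
add column score_x5 = t['score'] * 5:
   absences student  score  score_x5
0        11    Ravi     91       455
1        11     Yui     45       225
add column score_x5_times_score = t['score_x5'] * t['score']:
   absences student  score  score_x5  score_x5_times_score
0        11    Ravi     91       455                 41405
1        11     Yui     45       225                 10125

25765.0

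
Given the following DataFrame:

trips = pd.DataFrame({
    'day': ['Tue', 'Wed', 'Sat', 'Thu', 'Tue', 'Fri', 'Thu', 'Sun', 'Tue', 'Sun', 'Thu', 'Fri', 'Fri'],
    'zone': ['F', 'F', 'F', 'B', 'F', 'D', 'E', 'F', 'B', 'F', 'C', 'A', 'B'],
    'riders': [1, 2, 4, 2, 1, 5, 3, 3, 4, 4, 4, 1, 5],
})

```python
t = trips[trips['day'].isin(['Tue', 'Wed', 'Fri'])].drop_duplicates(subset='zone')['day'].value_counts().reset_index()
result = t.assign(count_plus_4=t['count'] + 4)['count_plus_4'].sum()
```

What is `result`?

12

filter rows where day in ['Tue', 'Wed', 'Fri']:
    day zone  riders
0   Tue    F       1
1   Wed    F       2
4   Tue    F       1
5   Fri    D       5
8   Tue    B       4
11  Fri    A       1
12  Fri    B       5
drop duplicate zone (keep=first):
    day zone  riders
0   Tue    F       1
5   Fri    D       5
8   Tue    B       4
11  Fri    A       1
value_counts of day:
day
Tue    2
Fri    2
Name: count, dtype: int64
reset_index():
   day  count
0  Tue      2
1  Fri      2
add column count_plus_4 = t['count'] + 4:
   day  count  count_plus_4
0  Tue      2             6
1  Fri      2             6
Finally, sum of column 'count_plus_4' = 12.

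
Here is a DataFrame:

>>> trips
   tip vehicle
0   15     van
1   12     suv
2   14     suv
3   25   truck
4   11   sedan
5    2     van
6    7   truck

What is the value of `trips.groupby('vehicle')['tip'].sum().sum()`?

86

group by vehicle, sum of tip:
vehicle
sedan    11
suv      26
truck    32
van      17
Name: tip, dtype: int64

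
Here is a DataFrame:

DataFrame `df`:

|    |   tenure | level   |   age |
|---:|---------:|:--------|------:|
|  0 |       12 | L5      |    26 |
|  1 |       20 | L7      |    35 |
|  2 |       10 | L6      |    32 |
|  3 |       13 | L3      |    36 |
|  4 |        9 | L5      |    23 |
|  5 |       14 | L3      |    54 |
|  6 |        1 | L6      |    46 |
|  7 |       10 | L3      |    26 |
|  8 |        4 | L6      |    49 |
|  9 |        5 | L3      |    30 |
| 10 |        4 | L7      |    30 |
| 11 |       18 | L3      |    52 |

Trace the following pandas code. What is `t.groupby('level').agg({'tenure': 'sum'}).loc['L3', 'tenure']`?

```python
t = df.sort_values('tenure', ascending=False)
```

60

sort by tenure descending:
    tenure level  age
1       20    L7   35
11      18    L3   52
5       14    L3   54
3       13    L3   36
0       12    L5   26
2       10    L6   32
7       10    L3   26
4        9    L5   23
9        5    L3   30
8        4    L6   49
10       4    L7   30
6        1    L6   46
group by level, sum of tenure:
       tenure
level        
L3         60
L5         21
L6         15
L7         24
Then the value at row 'L3', column 'tenure': 60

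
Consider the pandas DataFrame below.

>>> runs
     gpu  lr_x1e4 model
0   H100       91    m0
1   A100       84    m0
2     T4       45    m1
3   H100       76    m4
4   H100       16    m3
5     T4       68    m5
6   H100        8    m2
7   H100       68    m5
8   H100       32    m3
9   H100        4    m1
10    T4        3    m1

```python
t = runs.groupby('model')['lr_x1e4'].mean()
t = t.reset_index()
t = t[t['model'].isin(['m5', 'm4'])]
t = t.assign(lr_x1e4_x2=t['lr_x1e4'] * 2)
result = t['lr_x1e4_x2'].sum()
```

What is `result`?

288.0

group by model, mean of lr_x1e4:
model
m0    87.500000
m1    17.333333
m2     8.000000
m3    24.000000
m4    76.000000
m5    68.000000
Name: lr_x1e4, dtype: float64
reset_index():
  model    lr_x1e4
0    m0  87.500000
1    m1  17.333333
2    m2   8.000000
3    m3  24.000000
4    m4  76.000000
5    m5  68.000000
filter rows where model in ['m5', 'm4']:
  model  lr_x1e4
4    m4     76.0
5    m5     68.0
add column lr_x1e4_x2 = t['lr_x1e4'] * 2:
  model  lr_x1e4  lr_x1e4_x2
4    m4     76.0       152.0
5    m5     68.0       136.0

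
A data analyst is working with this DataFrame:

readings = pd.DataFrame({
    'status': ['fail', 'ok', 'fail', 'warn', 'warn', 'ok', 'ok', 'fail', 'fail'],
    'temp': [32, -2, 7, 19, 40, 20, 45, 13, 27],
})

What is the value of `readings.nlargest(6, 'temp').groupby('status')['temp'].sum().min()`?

take 6 rows with largest temp:
  status  temp
6     ok    45
4   warn    40
0   fail    32
8   fail    27
5     ok    20
3   warn    19
group by status, sum of temp:
status
fail    59
ok      65
warn    59
Name: temp, dtype: int64
Taking the min of the resulting series gives 59.

59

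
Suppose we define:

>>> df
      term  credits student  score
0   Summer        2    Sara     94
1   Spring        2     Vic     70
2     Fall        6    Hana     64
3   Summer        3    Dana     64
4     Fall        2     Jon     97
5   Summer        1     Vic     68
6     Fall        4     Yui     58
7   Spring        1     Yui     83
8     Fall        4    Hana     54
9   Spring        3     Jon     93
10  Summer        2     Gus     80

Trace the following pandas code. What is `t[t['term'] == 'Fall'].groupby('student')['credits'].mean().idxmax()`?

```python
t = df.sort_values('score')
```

Hana

sort by score:
      term  credits student  score
8     Fall        4    Hana     54
6     Fall        4     Yui     58
2     Fall        6    Hana     64
3   Summer        3    Dana     64
5   Summer        1     Vic     68
1   Spring        2     Vic     70
10  Summer        2     Gus     80
7   Spring        1     Yui     83
9   Spring        3     Jon     93
0   Summer        2    Sara     94
4     Fall        2     Jon     97
filter rows where term == 'Fall':
   term  credits student  score
8  Fall        4    Hana     54
6  Fall        4     Yui     58
2  Fall        6    Hana     64
4  Fall        2     Jon     97
group by student, mean of credits:
student
Hana    5.0
Jon     2.0
Yui     4.0
Name: credits, dtype: float64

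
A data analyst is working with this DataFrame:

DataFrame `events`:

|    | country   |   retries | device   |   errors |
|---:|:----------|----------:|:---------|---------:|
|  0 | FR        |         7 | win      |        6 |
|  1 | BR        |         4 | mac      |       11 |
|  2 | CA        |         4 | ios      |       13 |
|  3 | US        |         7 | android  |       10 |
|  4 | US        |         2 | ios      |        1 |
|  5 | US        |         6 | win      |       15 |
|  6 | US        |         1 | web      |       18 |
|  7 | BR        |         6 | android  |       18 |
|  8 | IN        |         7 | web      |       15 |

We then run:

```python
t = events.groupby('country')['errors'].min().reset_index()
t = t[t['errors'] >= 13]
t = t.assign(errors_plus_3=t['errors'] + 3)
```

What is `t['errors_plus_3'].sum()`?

34

group by country, min of errors:
country
BR    11
CA    13
FR     6
IN    15
US     1
Name: errors, dtype: int64
reset_index():
  country  errors
0      BR      11
1      CA      13
2      FR       6
3      IN      15
4      US       1
filter rows where errors >= 13:
  country  errors
1      CA      13
3      IN      15
add column errors_plus_3 = t['errors'] + 3:
  country  errors  errors_plus_3
1      CA      13             16
3      IN      15             18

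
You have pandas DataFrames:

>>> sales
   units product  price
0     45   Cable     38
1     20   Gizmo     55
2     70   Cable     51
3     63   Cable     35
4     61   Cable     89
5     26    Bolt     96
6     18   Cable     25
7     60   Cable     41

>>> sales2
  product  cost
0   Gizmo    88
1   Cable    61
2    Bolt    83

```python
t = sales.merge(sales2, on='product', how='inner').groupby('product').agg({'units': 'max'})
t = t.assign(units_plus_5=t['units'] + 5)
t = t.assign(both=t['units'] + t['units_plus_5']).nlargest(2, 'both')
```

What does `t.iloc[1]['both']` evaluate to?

merge on 'product' (how='inner') → 8 rows:
   units product  price  cost
0     45   Cable     38    61
1     20   Gizmo     55    88
2     70   Cable     51    61
3     63   Cable     35    61
4     61   Cable     89    61
5     26    Bolt     96    83
6     18   Cable     25    61
7     60   Cable     41    61
group by product, max of units:
         units
product       
Bolt        26
Cable       70
Gizmo       20
add column units_plus_5 = t['units'] + 5:
         units  units_plus_5
product                     
Bolt        26            31
Cable       70            75
Gizmo       20            25
add column both = t['units'] + t['units_plus_5']:
         units  units_plus_5  both
product                           
Bolt        26            31    57
Cable       70            75   145
Gizmo       20            25    45
take 2 rows with largest both:
         units  units_plus_5  both
product                           
Cable       70            75   145
Bolt        26            31    57
So iloc[1]['both'] = 57.

57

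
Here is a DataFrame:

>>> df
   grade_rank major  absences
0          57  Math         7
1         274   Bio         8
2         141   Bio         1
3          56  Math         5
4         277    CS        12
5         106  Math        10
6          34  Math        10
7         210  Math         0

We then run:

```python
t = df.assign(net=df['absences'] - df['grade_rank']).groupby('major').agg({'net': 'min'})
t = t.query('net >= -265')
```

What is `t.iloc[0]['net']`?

add column net = df['absences'] - df['grade_rank']:
   grade_rank major  absences  net
0          57  Math         7  -50
1         274   Bio         8 -266
2         141   Bio         1 -140
3          56  Math         5  -51
4         277    CS        12 -265
5         106  Math        10  -96
6          34  Math        10  -24
7         210  Math         0 -210
group by major, min of net:
       net
major     
Bio   -266
CS    -265
Math  -210
filter rows where net >= -265:
       net
major     
CS    -265
Math  -210
The value at position 0, column 'net' is -265.

-265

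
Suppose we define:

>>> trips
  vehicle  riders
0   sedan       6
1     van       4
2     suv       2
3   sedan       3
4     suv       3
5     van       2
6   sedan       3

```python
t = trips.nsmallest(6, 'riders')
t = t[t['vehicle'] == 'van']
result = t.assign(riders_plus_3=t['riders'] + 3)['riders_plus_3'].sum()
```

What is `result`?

12

take 6 rows with smallest riders:
  vehicle  riders
2     suv       2
5     van       2
3   sedan       3
4     suv       3
6   sedan       3
1     van       4
filter rows where vehicle == 'van':
  vehicle  riders
5     van       2
1     van       4
add column riders_plus_3 = t['riders'] + 3:
  vehicle  riders  riders_plus_3
5     van       2              5
1     van       4              7
sum of column 'riders_plus_3' → 12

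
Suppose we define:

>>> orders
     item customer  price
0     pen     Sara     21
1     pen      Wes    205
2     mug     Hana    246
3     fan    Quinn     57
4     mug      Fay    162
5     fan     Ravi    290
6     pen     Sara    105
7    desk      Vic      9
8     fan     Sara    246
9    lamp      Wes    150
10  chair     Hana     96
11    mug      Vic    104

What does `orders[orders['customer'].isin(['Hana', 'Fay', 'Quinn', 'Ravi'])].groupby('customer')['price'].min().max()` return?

filter rows where customer in ['Hana', 'Fay', 'Quinn', 'Ravi']:
     item customer  price
2     mug     Hana    246
3     fan    Quinn     57
4     mug      Fay    162
5     fan     Ravi    290
10  chair     Hana     96
group by customer, min of price:
customer
Fay      162
Hana      96
Quinn     57
Ravi     290
Name: price, dtype: int64
Taking the max of the resulting series gives 290.

290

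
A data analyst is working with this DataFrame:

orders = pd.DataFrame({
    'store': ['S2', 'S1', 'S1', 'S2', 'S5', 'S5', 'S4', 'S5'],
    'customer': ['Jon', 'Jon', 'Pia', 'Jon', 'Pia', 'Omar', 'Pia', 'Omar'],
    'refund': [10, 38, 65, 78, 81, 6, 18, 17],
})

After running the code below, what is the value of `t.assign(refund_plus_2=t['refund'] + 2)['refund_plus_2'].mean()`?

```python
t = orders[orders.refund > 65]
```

81.5

filter rows where refund > 65:
  store customer  refund
3    S2      Jon      78
4    S5      Pia      81
add column refund_plus_2 = t['refund'] + 2:
  store customer  refund  refund_plus_2
3    S2      Jon      78             80
4    S5      Pia      81             83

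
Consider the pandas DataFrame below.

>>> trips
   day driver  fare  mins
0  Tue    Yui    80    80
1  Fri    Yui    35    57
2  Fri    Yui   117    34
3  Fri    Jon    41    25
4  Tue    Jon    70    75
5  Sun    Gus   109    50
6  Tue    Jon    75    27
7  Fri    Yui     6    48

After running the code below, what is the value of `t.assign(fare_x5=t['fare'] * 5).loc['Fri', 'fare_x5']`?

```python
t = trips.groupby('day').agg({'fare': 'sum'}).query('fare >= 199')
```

995

group by day, sum of fare:
     fare
day      
Fri   199
Sun   109
Tue   225
filter rows where fare >= 199:
     fare
day      
Fri   199
Tue   225
add column fare_x5 = t['fare'] * 5:
     fare  fare_x5
day               
Fri   199      995
Tue   225     1125
Finally, value at row 'Fri', column 'fare_x5' = 995.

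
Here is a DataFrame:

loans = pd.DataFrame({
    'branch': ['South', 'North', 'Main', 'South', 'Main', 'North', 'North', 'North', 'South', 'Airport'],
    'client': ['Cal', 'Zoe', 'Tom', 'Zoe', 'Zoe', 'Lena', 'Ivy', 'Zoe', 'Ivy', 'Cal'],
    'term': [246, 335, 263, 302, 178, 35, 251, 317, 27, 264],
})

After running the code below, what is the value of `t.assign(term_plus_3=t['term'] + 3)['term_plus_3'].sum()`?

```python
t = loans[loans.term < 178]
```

68

filter rows where term < 178:
  branch client  term
5  North   Lena    35
8  South    Ivy    27
add column term_plus_3 = t['term'] + 3:
  branch client  term  term_plus_3
5  North   Lena    35           38
8  South    Ivy    27           30
Taking the sum of column 'term_plus_3' gives 68.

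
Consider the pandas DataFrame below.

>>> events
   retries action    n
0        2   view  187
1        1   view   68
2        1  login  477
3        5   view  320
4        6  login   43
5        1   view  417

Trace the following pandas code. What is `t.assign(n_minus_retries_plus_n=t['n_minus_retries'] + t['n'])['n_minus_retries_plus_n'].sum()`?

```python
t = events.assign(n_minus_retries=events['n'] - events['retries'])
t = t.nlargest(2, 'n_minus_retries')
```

add column n_minus_retries = events['n'] - events['retries']:
   retries action    n  n_minus_retries
0        2   view  187              185
1        1   view   68               67
2        1  login  477              476
3        5   view  320              315
4        6  login   43               37
5        1   view  417              416
take 2 rows with largest n_minus_retries:
   retries action    n  n_minus_retries
2        1  login  477              476
5        1   view  417              416
add column n_minus_retries_plus_n = t['n_minus_retries'] + t['n']:
   retries action    n  n_minus_retries  n_minus_retries_plus_n
2        1  login  477              476                     953
5        1   view  417              416                     833
sum of column 'n_minus_retries_plus_n' → 1786

1786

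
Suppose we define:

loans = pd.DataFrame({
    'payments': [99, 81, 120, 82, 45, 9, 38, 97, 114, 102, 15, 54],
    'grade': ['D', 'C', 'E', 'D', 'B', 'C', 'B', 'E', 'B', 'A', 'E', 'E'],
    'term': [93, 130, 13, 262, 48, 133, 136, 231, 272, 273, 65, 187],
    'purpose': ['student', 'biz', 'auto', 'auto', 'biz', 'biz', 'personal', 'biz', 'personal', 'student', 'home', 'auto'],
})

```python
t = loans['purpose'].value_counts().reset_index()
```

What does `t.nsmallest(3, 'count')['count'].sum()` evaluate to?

value_counts of purpose:
purpose
biz         4
auto        3
student     2
personal    2
home        1
Name: count, dtype: int64
reset_index():
    purpose  count
0       biz      4
1      auto      3
2   student      2
3  personal      2
4      home      1
take 3 rows with smallest count:
    purpose  count
4      home      1
2   student      2
3  personal      2

5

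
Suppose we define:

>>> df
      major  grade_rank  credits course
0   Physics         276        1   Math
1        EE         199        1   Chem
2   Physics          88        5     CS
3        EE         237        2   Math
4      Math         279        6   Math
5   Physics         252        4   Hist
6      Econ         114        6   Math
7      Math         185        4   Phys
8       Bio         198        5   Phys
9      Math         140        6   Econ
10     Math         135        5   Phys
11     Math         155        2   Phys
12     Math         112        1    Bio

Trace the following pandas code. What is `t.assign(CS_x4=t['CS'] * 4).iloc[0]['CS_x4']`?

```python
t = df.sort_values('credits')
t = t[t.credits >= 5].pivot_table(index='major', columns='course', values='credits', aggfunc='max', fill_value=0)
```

sort by credits:
      major  grade_rank  credits course
0   Physics         276        1   Math
1        EE         199        1   Chem
12     Math         112        1    Bio
3        EE         237        2   Math
11     Math         155        2   Phys
5   Physics         252        4   Hist
7      Math         185        4   Phys
2   Physics          88        5     CS
8       Bio         198        5   Phys
10     Math         135        5   Phys
4      Math         279        6   Math
6      Econ         114        6   Math
9      Math         140        6   Econ
filter rows where credits >= 5:
      major  grade_rank  credits course
2   Physics          88        5     CS
8       Bio         198        5   Phys
10     Math         135        5   Phys
4      Math         279        6   Math
6      Econ         114        6   Math
9      Math         140        6   Econ
pivot: rows=major, cols=course, max(credits):
course   CS  Econ  Math  Phys
major                        
Bio       0     0     0     5
Econ      0     0     6     0
Math      0     6     6     5
Physics   5     0     0     0
add column CS_x4 = t['CS'] * 4:
course   CS  Econ  Math  Phys  CS_x4
major                               
Bio       0     0     0     5      0
Econ      0     0     6     0      0
Math      0     6     6     5      0
Physics   5     0     0     0     20
Then the value at position 0, column 'CS_x4': 0

0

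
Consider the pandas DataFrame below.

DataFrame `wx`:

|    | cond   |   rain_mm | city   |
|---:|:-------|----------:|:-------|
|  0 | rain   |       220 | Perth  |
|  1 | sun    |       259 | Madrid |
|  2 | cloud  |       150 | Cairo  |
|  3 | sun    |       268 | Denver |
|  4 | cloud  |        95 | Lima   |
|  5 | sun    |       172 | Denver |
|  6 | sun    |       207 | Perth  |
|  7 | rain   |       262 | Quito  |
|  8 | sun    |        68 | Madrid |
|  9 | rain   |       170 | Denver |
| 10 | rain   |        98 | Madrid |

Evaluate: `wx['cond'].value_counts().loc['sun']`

5

value_counts of cond:
cond
sun      5
rain     4
cloud    2
Name: count, dtype: int64
Then the value at index 'sun': 5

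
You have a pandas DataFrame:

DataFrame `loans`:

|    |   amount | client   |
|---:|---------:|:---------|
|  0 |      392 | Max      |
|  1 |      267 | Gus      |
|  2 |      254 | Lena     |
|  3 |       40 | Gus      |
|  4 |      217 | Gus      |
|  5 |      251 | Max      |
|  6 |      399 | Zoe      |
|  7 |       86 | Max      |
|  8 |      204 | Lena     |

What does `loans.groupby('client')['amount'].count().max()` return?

3

group by client, count of amount:
client
Gus     3
Lena    2
Max     3
Zoe     1
Name: amount, dtype: int64
max of the resulting series → 3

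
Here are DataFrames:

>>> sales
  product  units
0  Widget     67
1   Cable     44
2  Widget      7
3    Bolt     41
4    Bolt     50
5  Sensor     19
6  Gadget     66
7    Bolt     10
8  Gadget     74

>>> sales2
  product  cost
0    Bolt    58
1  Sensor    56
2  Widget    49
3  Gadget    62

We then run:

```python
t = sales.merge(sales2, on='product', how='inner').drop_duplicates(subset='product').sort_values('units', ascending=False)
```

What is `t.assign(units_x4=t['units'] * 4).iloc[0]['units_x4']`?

merge on 'product' (how='inner') → 8 rows:
  product  units  cost
0  Widget     67    49
1  Widget      7    49
2    Bolt     41    58
3    Bolt     50    58
4  Sensor     19    56
5  Gadget     66    62
6    Bolt     10    58
7  Gadget     74    62
drop duplicate product (keep=first):
  product  units  cost
0  Widget     67    49
2    Bolt     41    58
4  Sensor     19    56
5  Gadget     66    62
sort by units descending:
  product  units  cost
0  Widget     67    49
5  Gadget     66    62
2    Bolt     41    58
4  Sensor     19    56
add column units_x4 = t['units'] * 4:
  product  units  cost  units_x4
0  Widget     67    49       268
5  Gadget     66    62       264
2    Bolt     41    58       164
4  Sensor     19    56        76

268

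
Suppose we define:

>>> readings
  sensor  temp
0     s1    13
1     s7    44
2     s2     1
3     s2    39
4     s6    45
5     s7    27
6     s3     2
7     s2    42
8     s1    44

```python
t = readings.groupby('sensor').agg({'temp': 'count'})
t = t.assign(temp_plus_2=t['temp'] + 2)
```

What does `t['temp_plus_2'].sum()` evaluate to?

19

group by sensor, count of temp:
        temp
sensor      
s1         2
s2         3
s3         1
s6         1
s7         2
add column temp_plus_2 = t['temp'] + 2:
        temp  temp_plus_2
sensor                   
s1         2            4
s2         3            5
s3         1            3
s6         1            3
s7         2            4
sum of column 'temp_plus_2' → 19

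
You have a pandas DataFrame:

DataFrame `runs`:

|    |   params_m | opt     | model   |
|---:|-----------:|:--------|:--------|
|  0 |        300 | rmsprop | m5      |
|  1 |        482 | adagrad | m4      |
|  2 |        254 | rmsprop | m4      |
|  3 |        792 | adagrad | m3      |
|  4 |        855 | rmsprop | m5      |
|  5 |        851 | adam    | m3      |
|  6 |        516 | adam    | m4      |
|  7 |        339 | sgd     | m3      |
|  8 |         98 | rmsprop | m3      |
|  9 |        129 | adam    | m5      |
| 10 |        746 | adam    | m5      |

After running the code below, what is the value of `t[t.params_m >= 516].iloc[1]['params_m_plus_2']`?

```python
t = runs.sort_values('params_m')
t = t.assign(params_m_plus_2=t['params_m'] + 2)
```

sort by params_m:
    params_m      opt model
8         98  rmsprop    m3
9        129     adam    m5
2        254  rmsprop    m4
0        300  rmsprop    m5
7        339      sgd    m3
1        482  adagrad    m4
6        516     adam    m4
10       746     adam    m5
3        792  adagrad    m3
5        851     adam    m3
4        855  rmsprop    m5
add column params_m_plus_2 = t['params_m'] + 2:
    params_m      opt model  params_m_plus_2
8         98  rmsprop    m3              100
9        129     adam    m5              131
2        254  rmsprop    m4              256
0        300  rmsprop    m5              302
7        339      sgd    m3              341
1        482  adagrad    m4              484
6        516     adam    m4              518
10       746     adam    m5              748
3        792  adagrad    m3              794
5        851     adam    m3              853
4        855  rmsprop    m5              857
filter rows where params_m >= 516:
    params_m      opt model  params_m_plus_2
6        516     adam    m4              518
10       746     adam    m5              748
3        792  adagrad    m3              794
5        851     adam    m3              853
4        855  rmsprop    m5              857
Then the value at position 1, column 'params_m_plus_2': 748

748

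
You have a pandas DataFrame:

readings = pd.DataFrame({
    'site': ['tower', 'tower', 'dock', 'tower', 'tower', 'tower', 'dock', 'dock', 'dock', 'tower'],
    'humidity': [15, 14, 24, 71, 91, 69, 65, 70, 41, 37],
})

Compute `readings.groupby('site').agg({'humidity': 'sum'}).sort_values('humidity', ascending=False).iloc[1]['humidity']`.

group by site, sum of humidity:
       humidity
site           
dock        200
tower       297
sort by humidity descending:
       humidity
site           
tower       297
dock        200
The value at position 1, column 'humidity' is 200.

200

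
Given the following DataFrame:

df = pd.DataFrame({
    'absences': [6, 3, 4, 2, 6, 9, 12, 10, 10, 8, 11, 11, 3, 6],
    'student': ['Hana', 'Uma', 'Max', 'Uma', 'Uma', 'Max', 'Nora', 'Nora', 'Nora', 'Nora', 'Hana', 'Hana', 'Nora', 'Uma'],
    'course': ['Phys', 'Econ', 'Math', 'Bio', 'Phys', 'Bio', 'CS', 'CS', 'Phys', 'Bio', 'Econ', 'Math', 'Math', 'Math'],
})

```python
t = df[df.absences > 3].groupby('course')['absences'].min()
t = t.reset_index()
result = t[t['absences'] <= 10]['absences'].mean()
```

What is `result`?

7.0

filter rows where absences > 3:
    absences student course
0          6    Hana   Phys
2          4     Max   Math
4          6     Uma   Phys
5          9     Max    Bio
6         12    Nora     CS
7         10    Nora     CS
8         10    Nora   Phys
9          8    Nora    Bio
10        11    Hana   Econ
11        11    Hana   Math
13         6     Uma   Math
group by course, min of absences:
course
Bio      8
CS      10
Econ    11
Math     4
Phys     6
Name: absences, dtype: int64
reset_index():
  course  absences
0    Bio         8
1     CS        10
2   Econ        11
3   Math         4
4   Phys         6
filter rows where absences <= 10:
  course  absences
0    Bio         8
1     CS        10
3   Math         4
4   Phys         6
Finally, mean of column 'absences' = 7.0.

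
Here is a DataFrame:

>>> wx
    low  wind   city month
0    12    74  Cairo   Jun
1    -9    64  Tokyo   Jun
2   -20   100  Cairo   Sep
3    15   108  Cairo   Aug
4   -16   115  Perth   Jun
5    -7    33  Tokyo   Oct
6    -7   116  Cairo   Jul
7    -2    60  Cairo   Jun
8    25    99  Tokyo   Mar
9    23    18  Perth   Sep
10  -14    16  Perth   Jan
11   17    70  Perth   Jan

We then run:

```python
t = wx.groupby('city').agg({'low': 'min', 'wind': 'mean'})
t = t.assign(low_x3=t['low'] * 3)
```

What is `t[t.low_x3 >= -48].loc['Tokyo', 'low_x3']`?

group by city: min(low), mean(wind):
       low       wind
city                 
Cairo  -20  91.600000
Perth  -16  54.750000
Tokyo   -9  65.333333
add column low_x3 = t['low'] * 3:
       low       wind  low_x3
city                         
Cairo  -20  91.600000     -60
Perth  -16  54.750000     -48
Tokyo   -9  65.333333     -27
filter rows where low_x3 >= -48:
       low       wind  low_x3
city                         
Perth  -16  54.750000     -48
Tokyo   -9  65.333333     -27

-27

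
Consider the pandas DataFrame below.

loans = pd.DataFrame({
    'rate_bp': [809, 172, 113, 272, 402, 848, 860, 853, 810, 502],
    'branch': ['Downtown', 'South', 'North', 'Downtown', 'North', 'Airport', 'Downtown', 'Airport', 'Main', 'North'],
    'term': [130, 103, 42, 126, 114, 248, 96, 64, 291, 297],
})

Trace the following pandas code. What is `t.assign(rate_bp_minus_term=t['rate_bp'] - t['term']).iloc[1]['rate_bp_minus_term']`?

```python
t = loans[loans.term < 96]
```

filter rows where term < 96:
   rate_bp   branch  term
2      113    North    42
7      853  Airport    64
add column rate_bp_minus_term = t['rate_bp'] - t['term']:
   rate_bp   branch  term  rate_bp_minus_term
2      113    North    42                  71
7      853  Airport    64                 789
Then the value at position 1, column 'rate_bp_minus_term': 789

789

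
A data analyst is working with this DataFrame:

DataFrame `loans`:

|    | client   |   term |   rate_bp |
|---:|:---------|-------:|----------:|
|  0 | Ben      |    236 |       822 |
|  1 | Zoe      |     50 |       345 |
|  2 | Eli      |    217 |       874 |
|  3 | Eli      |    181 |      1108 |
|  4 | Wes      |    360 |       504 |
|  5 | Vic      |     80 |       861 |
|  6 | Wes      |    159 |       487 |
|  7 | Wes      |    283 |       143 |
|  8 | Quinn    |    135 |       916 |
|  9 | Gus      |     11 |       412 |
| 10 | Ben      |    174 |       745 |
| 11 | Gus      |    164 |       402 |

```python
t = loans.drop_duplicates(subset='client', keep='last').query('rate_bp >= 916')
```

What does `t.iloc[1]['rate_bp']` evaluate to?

drop duplicate client (keep=last):
   client  term  rate_bp
1     Zoe    50      345
3     Eli   181     1108
5     Vic    80      861
7     Wes   283      143
8   Quinn   135      916
10    Ben   174      745
11    Gus   164      402
filter rows where rate_bp >= 916:
  client  term  rate_bp
3    Eli   181     1108
8  Quinn   135      916

916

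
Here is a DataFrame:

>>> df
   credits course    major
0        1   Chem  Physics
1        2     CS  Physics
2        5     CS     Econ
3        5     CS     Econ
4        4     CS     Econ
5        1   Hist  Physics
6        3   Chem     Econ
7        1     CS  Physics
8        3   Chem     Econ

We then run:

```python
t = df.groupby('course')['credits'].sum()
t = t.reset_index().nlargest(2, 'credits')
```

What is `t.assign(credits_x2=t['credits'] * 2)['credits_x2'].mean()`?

24.0

group by course, sum of credits:
course
CS      17
Chem     7
Hist     1
Name: credits, dtype: int64
reset_index():
  course  credits
0     CS       17
1   Chem        7
2   Hist        1
take 2 rows with largest credits:
  course  credits
0     CS       17
1   Chem        7
add column credits_x2 = t['credits'] * 2:
  course  credits  credits_x2
0     CS       17          34
1   Chem        7          14
Hence 24.0.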